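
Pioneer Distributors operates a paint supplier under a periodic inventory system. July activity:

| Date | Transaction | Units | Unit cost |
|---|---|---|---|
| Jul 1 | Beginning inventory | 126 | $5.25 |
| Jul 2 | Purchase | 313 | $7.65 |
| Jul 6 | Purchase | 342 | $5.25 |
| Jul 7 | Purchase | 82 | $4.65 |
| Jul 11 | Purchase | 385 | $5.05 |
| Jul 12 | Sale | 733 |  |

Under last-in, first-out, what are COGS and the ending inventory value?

COGS = $3,722.05; ending inventory = $3,454.95

Jul 12, 733 sold [LIFO — newest first]: 385 @ $5.05 + 82 @ $4.65 + 266 @ $5.25 = $3,722.05
Ending inventory: 126 @ $5.25 + 313 @ $7.65 + 76 @ $5.25 = $3,454.95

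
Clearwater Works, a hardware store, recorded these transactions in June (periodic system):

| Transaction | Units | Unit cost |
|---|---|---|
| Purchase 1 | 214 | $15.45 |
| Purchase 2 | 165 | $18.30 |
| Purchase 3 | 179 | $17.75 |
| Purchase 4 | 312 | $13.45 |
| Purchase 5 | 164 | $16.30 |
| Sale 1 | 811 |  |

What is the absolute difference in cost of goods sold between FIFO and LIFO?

FIFO COGS: 214 @ $15.45 + 165 @ $18.30 + 179 @ $17.75 + 253 @ $13.45 = $12,905.90
LIFO COGS: 164 @ $16.30 + 312 @ $13.45 + 179 @ $17.75 + 156 @ $18.30 = $12,901.65
Difference = |$12,905.90 − $12,901.65| = $4.25

$4.25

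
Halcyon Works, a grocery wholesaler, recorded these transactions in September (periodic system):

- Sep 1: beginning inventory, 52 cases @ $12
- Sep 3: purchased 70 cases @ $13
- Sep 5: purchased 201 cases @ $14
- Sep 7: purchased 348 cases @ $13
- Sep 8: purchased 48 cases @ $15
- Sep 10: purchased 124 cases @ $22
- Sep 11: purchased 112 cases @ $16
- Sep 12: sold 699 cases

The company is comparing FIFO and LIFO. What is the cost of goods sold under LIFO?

FIFO COGS: 52 @ $12 + 70 @ $13 + 201 @ $14 + 348 @ $13 + 28 @ $15 = $9,292
LIFO COGS: 112 @ $16 + 124 @ $22 + 48 @ $15 + 348 @ $13 + 67 @ $14 = $10,702

COGS = $10,702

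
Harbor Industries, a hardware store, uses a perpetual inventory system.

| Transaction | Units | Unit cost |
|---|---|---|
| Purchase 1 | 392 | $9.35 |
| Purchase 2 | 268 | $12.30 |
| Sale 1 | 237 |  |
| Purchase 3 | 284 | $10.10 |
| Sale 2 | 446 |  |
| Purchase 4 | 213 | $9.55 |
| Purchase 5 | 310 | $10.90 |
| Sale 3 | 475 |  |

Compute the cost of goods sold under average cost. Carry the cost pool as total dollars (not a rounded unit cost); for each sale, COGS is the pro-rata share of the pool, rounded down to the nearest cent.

After Purchase 1: 392 on hand, pool $3,665.20 (≈ $9.3500 each)
After Purchase 2: 660 on hand, pool $6,961.60 (≈ $10.5479 each)
Sale 1, sell 237: 237/660 × $6,961.60 → $2,499.84
After Purchase 3: 707 on hand, pool $7,330.16 (≈ $10.3680 each)
Sale 2, sell 446: 446/707 × $7,330.16 → $4,624.11
After Purchase 4: 474 on hand, pool $4,740.20 (≈ $10.0004 each)
After Purchase 5: 784 on hand, pool $8,119.20 (≈ $10.3561 each)
Sale 3, sell 475: 475/784 × $8,119.20 → $4,919.15
Total COGS = $2,499.84 + $4,624.11 + $4,919.15 = $12,043.10
Ending inventory (cost pool remaining) = $3,200.05
Check: goods available $15,243.15 = COGS $12,043.10 + ending $3,200.05

COGS = $12,043.10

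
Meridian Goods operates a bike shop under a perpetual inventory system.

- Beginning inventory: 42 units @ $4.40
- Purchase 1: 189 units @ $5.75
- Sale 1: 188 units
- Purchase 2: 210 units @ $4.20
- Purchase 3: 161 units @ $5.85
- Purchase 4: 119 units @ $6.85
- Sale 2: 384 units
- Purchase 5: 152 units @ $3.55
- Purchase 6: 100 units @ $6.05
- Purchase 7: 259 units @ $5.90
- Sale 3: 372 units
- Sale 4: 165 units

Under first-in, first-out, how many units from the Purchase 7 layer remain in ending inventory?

Sale 1 (188) [FIFO — oldest first]: 42 @ $4.40 + 146 @ $5.75 = $1,024.30
Sale 2 (384) [FIFO — oldest first]: 43 @ $5.75 + 210 @ $4.20 + 131 @ $5.85 = $1,895.60
Sale 3 (372) [FIFO — oldest first]: 30 @ $5.85 + 119 @ $6.85 + 152 @ $3.55 + 71 @ $6.05 = $1,959.80
Sale 4 (165) [FIFO — oldest first]: 29 @ $6.05 + 136 @ $5.90 = $977.85
Total COGS = $1,024.30 + $1,895.60 + $1,959.80 + $977.85 = $5,857.55
Ending inventory: 123 @ $5.90 = $725.70
Check: goods available $6,583.25 = COGS $5,857.55 + ending $725.70

123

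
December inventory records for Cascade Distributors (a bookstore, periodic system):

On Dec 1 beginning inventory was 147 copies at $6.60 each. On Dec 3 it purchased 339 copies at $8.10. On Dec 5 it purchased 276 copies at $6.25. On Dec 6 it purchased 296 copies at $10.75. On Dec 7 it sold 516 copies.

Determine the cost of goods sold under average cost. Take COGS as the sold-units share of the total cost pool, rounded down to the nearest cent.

COGS = $4,205.59

Dec 7, sell 516: 516/1058 × $8,623.10 → $4,205.59
Ending inventory (cost pool remaining) = $4,417.51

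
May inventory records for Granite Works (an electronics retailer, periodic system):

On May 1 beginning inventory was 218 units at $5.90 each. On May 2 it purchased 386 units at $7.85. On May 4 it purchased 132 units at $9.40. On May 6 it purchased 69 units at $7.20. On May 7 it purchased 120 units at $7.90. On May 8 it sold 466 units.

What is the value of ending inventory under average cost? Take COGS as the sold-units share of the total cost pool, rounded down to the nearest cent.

Ending inventory = $3,474.46

May 8, sell 466: 466/925 × $7,001.90 → $3,527.44
Ending inventory (cost pool remaining) = $3,474.46
Check: goods available $7,001.90 = COGS $3,527.44 + ending $3,474.46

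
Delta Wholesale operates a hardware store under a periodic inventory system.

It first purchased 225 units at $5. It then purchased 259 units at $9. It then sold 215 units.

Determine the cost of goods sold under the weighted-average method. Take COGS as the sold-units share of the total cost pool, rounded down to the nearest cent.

Sale 1, sell 215: 215/484 × $3,456.00 → $1,535.20
Ending inventory (cost pool remaining) = $1,920.80
Check: goods available $3,456.00 = COGS $1,535.20 + ending $1,920.80

COGS = $1,535.20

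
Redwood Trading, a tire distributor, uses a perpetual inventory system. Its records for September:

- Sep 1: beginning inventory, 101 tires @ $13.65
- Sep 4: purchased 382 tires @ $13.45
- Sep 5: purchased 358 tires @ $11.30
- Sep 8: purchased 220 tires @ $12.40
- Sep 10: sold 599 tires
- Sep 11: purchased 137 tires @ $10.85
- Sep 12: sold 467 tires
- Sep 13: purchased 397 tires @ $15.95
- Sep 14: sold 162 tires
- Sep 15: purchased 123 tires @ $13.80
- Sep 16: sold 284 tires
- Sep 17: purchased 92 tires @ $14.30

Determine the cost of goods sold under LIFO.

Sep 10, 599 sold [LIFO — newest first]: 220 @ $12.40 + 358 @ $11.30 + 21 @ $13.45 = $7,055.85
Sep 12, 467 sold [LIFO — newest first]: 137 @ $10.85 + 330 @ $13.45 = $5,924.95
Sep 14, 162 sold [LIFO — newest first]: 162 @ $15.95 = $2,583.90
Sep 16, 284 sold [LIFO — newest first]: 123 @ $13.80 + 161 @ $15.95 = $4,265.35
Total COGS = $7,055.85 + $5,924.95 + $2,583.90 + $4,265.35 = $19,830.05
Ending inventory: 101 @ $13.65 + 31 @ $13.45 + 74 @ $15.95 + 92 @ $14.30 = $4,291.50
Check: goods available $24,121.55 = COGS $19,830.05 + ending $4,291.50

COGS = $19,830.05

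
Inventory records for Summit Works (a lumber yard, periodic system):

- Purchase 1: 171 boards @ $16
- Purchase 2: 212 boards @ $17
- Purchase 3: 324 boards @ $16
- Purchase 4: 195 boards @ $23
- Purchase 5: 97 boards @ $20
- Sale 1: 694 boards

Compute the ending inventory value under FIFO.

Sale 1 (694) [FIFO — oldest first]: 171 @ $16 + 212 @ $17 + 311 @ $16 = $11,316
Ending inventory: 13 @ $16 + 195 @ $23 + 97 @ $20 = $6,633

Ending inventory = $6,633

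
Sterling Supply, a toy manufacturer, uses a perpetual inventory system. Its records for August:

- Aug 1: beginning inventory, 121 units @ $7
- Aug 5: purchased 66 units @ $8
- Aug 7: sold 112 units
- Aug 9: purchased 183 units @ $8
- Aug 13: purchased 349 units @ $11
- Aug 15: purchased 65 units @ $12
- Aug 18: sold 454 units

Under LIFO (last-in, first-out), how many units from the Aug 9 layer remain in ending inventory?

143

Aug 7, 112 sold [LIFO — newest first]: 66 @ $8 + 46 @ $7 = $850
Aug 18, 454 sold [LIFO — newest first]: 65 @ $12 + 349 @ $11 + 40 @ $8 = $4,939
Total COGS = $850 + $4,939 = $5,789
Ending inventory: 75 @ $7 + 143 @ $8 = $1,669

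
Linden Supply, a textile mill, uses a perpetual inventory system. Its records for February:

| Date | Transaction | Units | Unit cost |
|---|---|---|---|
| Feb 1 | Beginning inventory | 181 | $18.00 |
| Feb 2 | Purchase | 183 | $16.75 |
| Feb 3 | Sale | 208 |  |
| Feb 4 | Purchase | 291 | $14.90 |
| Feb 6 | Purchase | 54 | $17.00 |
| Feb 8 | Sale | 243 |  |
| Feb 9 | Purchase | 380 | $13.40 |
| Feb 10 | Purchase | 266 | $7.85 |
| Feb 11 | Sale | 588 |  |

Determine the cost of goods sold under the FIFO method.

COGS = $15,999.15

Feb 3, 208 sold [FIFO — oldest first]: 181 @ $18.00 + 27 @ $16.75 = $3,710.25
Feb 8, 243 sold [FIFO — oldest first]: 156 @ $16.75 + 87 @ $14.90 = $3,909.30
Feb 11, 588 sold [FIFO — oldest first]: 204 @ $14.90 + 54 @ $17.00 + 330 @ $13.40 = $8,379.60
Total COGS = $3,710.25 + $3,909.30 + $8,379.60 = $15,999.15
Ending inventory: 50 @ $13.40 + 266 @ $7.85 = $2,758.10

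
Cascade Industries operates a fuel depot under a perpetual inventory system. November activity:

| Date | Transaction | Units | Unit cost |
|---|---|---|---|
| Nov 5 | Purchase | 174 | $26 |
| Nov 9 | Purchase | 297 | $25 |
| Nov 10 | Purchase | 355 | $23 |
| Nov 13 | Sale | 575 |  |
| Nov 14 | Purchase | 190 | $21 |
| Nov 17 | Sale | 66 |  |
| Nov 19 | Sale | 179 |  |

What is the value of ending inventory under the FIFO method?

Nov 13, 575 sold [FIFO — oldest first]: 174 @ $26 + 297 @ $25 + 104 @ $23 = $14,341
Nov 17, 66 sold [FIFO — oldest first]: 66 @ $23 = $1,518
Nov 19, 179 sold [FIFO — oldest first]: 179 @ $23 = $4,117
Total COGS = $14,341 + $1,518 + $4,117 = $19,976
Ending inventory: 6 @ $23 + 190 @ $21 = $4,128
Check: goods available $24,104 = COGS $19,976 + ending $4,128

Ending inventory = $4,128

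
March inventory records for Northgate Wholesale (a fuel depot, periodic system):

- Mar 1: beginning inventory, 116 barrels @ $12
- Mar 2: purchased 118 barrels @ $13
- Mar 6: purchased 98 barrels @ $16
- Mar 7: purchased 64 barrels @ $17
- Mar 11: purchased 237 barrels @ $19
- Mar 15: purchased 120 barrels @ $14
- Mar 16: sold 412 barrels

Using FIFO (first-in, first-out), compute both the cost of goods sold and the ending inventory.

Mar 16, 412 sold [FIFO — oldest first]: 116 @ $12 + 118 @ $13 + 98 @ $16 + 64 @ $17 + 16 @ $19 = $5,886
Ending inventory: 221 @ $19 + 120 @ $14 = $5,879
Check: goods available $11,765 = COGS $5,886 + ending $5,879

COGS = $5,886; ending inventory = $5,879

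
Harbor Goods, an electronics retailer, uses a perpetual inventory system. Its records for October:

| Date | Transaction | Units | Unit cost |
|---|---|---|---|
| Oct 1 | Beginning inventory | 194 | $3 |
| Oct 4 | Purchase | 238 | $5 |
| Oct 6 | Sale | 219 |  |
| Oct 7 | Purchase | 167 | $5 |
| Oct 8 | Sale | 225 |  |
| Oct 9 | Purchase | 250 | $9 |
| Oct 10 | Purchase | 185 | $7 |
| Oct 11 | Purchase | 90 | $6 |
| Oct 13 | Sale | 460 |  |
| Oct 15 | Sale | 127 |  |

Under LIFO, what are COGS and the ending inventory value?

COGS = $6,413; ending inventory = $279

Oct 6, 219 sold [LIFO — newest first]: 219 @ $5 = $1,095
Oct 8, 225 sold [LIFO — newest first]: 167 @ $5 + 19 @ $5 + 39 @ $3 = $1,047
Oct 13, 460 sold [LIFO — newest first]: 90 @ $6 + 185 @ $7 + 185 @ $9 = $3,500
Oct 15, 127 sold [LIFO — newest first]: 65 @ $9 + 62 @ $3 = $771
Total COGS = $1,095 + $1,047 + $3,500 + $771 = $6,413
Ending inventory: 93 @ $3 = $279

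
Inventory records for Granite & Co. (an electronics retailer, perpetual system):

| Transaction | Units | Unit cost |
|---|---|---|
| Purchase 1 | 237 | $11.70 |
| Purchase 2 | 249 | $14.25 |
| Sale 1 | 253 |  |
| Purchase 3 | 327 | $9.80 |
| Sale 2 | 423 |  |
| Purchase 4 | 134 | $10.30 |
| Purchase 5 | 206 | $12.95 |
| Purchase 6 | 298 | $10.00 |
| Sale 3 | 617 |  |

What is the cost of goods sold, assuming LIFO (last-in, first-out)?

COGS = $14,734.45

Sale 1 (253) [LIFO — newest first]: 249 @ $14.25 + 4 @ $11.70 = $3,595.05
Sale 2 (423) [LIFO — newest first]: 327 @ $9.80 + 96 @ $11.70 = $4,327.80
Sale 3 (617) [LIFO — newest first]: 298 @ $10.00 + 206 @ $12.95 + 113 @ $10.30 = $6,811.60
Total COGS = $3,595.05 + $4,327.80 + $6,811.60 = $14,734.45
Ending inventory: 137 @ $11.70 + 21 @ $10.30 = $1,819.20
Check: goods available $16,553.65 = COGS $14,734.45 + ending $1,819.20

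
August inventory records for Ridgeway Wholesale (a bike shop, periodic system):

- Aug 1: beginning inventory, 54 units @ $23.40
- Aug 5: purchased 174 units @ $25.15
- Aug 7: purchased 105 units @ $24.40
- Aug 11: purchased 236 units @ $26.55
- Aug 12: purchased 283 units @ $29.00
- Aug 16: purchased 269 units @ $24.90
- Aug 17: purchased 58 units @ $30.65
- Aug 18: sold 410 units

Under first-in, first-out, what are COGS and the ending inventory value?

COGS = $10,246.05; ending inventory = $20,904.25

Aug 18, 410 sold [FIFO — oldest first]: 54 @ $23.40 + 174 @ $25.15 + 105 @ $24.40 + 77 @ $26.55 = $10,246.05
Ending inventory: 159 @ $26.55 + 283 @ $29.00 + 269 @ $24.90 + 58 @ $30.65 = $20,904.25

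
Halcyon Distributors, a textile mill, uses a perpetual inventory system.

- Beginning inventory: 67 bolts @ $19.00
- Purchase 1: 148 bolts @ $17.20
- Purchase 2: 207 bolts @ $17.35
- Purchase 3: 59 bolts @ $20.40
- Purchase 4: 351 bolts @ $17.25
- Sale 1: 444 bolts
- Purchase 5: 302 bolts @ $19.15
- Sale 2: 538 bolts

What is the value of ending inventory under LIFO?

Ending inventory = $2,735.00

Sale 1 (444) [LIFO — newest first]: 351 @ $17.25 + 59 @ $20.40 + 34 @ $17.35 = $7,848.25
Sale 2 (538) [LIFO — newest first]: 302 @ $19.15 + 173 @ $17.35 + 63 @ $17.20 = $9,868.45
Total COGS = $7,848.25 + $9,868.45 = $17,716.70
Ending inventory: 67 @ $19.00 + 85 @ $17.20 = $2,735.00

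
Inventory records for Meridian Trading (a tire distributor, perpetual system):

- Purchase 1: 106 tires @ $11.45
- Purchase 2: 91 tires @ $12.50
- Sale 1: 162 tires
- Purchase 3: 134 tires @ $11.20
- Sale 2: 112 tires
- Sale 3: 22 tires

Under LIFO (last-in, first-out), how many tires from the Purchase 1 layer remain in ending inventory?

Sale 1 (162) [LIFO — newest first]: 91 @ $12.50 + 71 @ $11.45 = $1,950.45
Sale 2 (112) [LIFO — newest first]: 112 @ $11.20 = $1,254.40
Sale 3 (22) [LIFO — newest first]: 22 @ $11.20 = $246.40
Total COGS = $1,950.45 + $1,254.40 + $246.40 = $3,451.25
Ending inventory: 35 @ $11.45 = $400.75
Check: goods available $3,852.00 = COGS $3,451.25 + ending $400.75

35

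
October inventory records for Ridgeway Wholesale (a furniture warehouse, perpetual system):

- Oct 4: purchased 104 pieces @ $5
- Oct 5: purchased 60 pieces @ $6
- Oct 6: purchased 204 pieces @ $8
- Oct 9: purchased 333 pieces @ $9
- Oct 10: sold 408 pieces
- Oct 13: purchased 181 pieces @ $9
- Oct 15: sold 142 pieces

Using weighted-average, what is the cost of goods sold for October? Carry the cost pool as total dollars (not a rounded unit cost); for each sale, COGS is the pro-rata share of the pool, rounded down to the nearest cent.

After Oct 4: 104 on hand, pool $520.00 (≈ $5.0000 each)
After Oct 5: 164 on hand, pool $880.00 (≈ $5.3659 each)
After Oct 6: 368 on hand, pool $2,512.00 (≈ $6.8261 each)
After Oct 9: 701 on hand, pool $5,509.00 (≈ $7.8588 each)
Oct 10, sell 408: 408/701 × $5,509.00 → $3,206.37
After Oct 13: 474 on hand, pool $3,931.63 (≈ $8.2946 each)
Oct 15, sell 142: 142/474 × $3,931.63 → $1,177.83
Total COGS = $3,206.37 + $1,177.83 = $4,384.20
Ending inventory (cost pool remaining) = $2,753.80
Check: goods available $7,138.00 = COGS $4,384.20 + ending $2,753.80

COGS = $4,384.20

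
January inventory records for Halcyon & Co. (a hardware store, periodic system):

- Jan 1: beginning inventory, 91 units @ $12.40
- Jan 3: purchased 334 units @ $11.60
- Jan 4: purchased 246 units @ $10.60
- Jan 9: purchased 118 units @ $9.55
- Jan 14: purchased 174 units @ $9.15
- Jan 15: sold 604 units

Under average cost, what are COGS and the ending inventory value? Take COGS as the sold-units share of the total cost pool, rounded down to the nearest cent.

Jan 15, sell 604: 604/963 × $10,329.40 → $6,478.66
Ending inventory (cost pool remaining) = $3,850.74
Check: goods available $10,329.40 = COGS $6,478.66 + ending $3,850.74

COGS = $6,478.66; ending inventory = $3,850.74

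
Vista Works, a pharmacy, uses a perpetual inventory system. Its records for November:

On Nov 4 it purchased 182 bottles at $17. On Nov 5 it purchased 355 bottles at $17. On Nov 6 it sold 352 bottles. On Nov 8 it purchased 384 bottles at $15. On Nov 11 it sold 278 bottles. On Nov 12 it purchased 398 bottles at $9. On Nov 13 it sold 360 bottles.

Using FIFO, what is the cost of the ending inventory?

Ending inventory = $2,961

Nov 6, 352 sold [FIFO — oldest first]: 182 @ $17 + 170 @ $17 = $5,984
Nov 11, 278 sold [FIFO — oldest first]: 185 @ $17 + 93 @ $15 = $4,540
Nov 13, 360 sold [FIFO — oldest first]: 291 @ $15 + 69 @ $9 = $4,986
Total COGS = $5,984 + $4,540 + $4,986 = $15,510
Ending inventory: 329 @ $9 = $2,961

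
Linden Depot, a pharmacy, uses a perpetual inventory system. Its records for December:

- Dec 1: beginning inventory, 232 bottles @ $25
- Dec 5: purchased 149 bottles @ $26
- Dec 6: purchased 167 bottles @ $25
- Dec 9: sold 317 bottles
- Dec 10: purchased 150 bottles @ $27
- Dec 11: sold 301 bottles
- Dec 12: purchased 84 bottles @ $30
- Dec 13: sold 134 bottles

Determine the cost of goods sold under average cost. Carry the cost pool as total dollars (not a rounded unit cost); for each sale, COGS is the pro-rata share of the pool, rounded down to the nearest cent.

After Dec 1: 232 on hand, pool $5,800.00 (≈ $25.0000 each)
After Dec 5: 381 on hand, pool $9,674.00 (≈ $25.3911 each)
After Dec 6: 548 on hand, pool $13,849.00 (≈ $25.2719 each)
Dec 9, sell 317: 317/548 × $13,849.00 → $8,011.19
After Dec 10: 381 on hand, pool $9,887.81 (≈ $25.9523 each)
Dec 11, sell 301: 301/381 × $9,887.81 → $7,811.62
After Dec 12: 164 on hand, pool $4,596.19 (≈ $28.0255 each)
Dec 13, sell 134: 134/164 × $4,596.19 → $3,755.42
Total COGS = $8,011.19 + $7,811.62 + $3,755.42 = $19,578.23
Ending inventory (cost pool remaining) = $840.77
Check: goods available $20,419.00 = COGS $19,578.23 + ending $840.77

COGS = $19,578.23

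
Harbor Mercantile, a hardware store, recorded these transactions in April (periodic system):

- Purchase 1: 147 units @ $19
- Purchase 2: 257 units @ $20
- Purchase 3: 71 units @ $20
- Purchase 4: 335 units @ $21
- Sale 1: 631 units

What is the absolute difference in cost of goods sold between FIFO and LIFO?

$326

FIFO COGS: 147 @ $19 + 257 @ $20 + 71 @ $20 + 156 @ $21 = $12,629
LIFO COGS: 335 @ $21 + 71 @ $20 + 225 @ $20 = $12,955
Difference = |$12,629 − $12,955| = $326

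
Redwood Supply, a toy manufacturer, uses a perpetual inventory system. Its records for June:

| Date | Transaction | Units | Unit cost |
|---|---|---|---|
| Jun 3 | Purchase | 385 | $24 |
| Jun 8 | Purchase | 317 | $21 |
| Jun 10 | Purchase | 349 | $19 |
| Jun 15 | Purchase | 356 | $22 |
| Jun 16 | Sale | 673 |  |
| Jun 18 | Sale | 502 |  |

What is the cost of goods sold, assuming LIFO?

COGS = $24,792

Jun 16, 673 sold [LIFO — newest first]: 356 @ $22 + 317 @ $19 = $13,855
Jun 18, 502 sold [LIFO — newest first]: 32 @ $19 + 317 @ $21 + 153 @ $24 = $10,937
Total COGS = $13,855 + $10,937 = $24,792
Ending inventory: 232 @ $24 = $5,568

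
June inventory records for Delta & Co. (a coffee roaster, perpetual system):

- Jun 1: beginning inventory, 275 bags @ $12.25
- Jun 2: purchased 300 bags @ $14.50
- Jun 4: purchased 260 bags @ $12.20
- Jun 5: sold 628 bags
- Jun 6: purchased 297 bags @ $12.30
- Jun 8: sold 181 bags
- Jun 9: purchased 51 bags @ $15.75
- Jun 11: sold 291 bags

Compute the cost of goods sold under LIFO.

Jun 5, 628 sold [LIFO — newest first]: 260 @ $12.20 + 300 @ $14.50 + 68 @ $12.25 = $8,355.00
Jun 8, 181 sold [LIFO — newest first]: 181 @ $12.30 = $2,226.30
Jun 11, 291 sold [LIFO — newest first]: 51 @ $15.75 + 116 @ $12.30 + 124 @ $12.25 = $3,749.05
Total COGS = $8,355.00 + $2,226.30 + $3,749.05 = $14,330.35
Ending inventory: 83 @ $12.25 = $1,016.75

COGS = $14,330.35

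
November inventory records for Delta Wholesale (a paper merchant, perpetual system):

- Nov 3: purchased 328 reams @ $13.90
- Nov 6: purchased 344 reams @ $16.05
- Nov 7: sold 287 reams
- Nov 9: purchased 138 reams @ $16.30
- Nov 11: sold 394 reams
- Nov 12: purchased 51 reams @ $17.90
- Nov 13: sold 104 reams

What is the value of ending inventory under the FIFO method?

Nov 7, 287 sold [FIFO — oldest first]: 287 @ $13.90 = $3,989.30
Nov 11, 394 sold [FIFO — oldest first]: 41 @ $13.90 + 344 @ $16.05 + 9 @ $16.30 = $6,237.80
Nov 13, 104 sold [FIFO — oldest first]: 104 @ $16.30 = $1,695.20
Total COGS = $3,989.30 + $6,237.80 + $1,695.20 = $11,922.30
Ending inventory: 25 @ $16.30 + 51 @ $17.90 = $1,320.40

Ending inventory = $1,320.40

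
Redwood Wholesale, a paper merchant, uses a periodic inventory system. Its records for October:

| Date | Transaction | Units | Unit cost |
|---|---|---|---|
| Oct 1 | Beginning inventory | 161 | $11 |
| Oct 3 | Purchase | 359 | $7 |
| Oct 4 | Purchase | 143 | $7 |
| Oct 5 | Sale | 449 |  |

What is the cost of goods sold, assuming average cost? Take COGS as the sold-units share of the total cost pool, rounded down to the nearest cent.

COGS = $3,579.13

Oct 5, sell 449: 449/663 × $5,285.00 → $3,579.13
Ending inventory (cost pool remaining) = $1,705.87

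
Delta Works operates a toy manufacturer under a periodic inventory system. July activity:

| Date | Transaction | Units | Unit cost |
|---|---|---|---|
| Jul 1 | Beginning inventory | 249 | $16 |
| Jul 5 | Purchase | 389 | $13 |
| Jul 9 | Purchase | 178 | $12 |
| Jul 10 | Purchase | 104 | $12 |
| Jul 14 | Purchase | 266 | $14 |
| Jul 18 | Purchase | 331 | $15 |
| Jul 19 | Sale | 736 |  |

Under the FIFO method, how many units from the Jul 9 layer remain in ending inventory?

80

Jul 19, 736 sold [FIFO — oldest first]: 249 @ $16 + 389 @ $13 + 98 @ $12 = $10,217
Ending inventory: 80 @ $12 + 104 @ $12 + 266 @ $14 + 331 @ $15 = $10,897
Check: goods available $21,114 = COGS $10,217 + ending $10,897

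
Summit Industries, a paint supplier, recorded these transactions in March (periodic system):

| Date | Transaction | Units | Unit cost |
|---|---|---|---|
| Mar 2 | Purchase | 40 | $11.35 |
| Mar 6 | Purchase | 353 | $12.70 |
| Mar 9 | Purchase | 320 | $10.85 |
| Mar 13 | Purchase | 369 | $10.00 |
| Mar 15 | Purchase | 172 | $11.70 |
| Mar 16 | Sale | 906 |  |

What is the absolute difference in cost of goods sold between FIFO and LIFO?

FIFO COGS: 40 @ $11.35 + 353 @ $12.70 + 320 @ $10.85 + 193 @ $10.00 = $10,339.10
LIFO COGS: 172 @ $11.70 + 369 @ $10.00 + 320 @ $10.85 + 45 @ $12.70 = $9,745.90
Difference = |$10,339.10 − $9,745.90| = $593.20

$593.20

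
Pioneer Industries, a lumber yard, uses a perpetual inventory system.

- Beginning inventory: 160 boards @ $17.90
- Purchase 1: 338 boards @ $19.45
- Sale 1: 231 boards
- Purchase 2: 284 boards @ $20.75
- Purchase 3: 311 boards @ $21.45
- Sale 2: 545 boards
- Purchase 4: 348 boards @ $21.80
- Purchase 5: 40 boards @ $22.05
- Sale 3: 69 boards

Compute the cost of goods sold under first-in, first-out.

Sale 1 (231) [FIFO — oldest first]: 160 @ $17.90 + 71 @ $19.45 = $4,244.95
Sale 2 (545) [FIFO — oldest first]: 267 @ $19.45 + 278 @ $20.75 = $10,961.65
Sale 3 (69) [FIFO — oldest first]: 6 @ $20.75 + 63 @ $21.45 = $1,475.85
Total COGS = $4,244.95 + $10,961.65 + $1,475.85 = $16,682.45
Ending inventory: 248 @ $21.45 + 348 @ $21.80 + 40 @ $22.05 = $13,788.00

COGS = $16,682.45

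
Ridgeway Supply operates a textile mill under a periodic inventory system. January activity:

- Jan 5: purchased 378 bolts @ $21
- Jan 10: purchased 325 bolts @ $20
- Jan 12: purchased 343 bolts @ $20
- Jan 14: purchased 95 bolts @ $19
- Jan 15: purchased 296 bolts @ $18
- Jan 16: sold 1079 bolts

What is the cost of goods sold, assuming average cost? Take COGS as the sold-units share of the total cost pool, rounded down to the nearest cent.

Jan 16, sell 1079: 1079/1437 × $28,431.00 → $21,347.98
Ending inventory (cost pool remaining) = $7,083.02

COGS = $21,347.98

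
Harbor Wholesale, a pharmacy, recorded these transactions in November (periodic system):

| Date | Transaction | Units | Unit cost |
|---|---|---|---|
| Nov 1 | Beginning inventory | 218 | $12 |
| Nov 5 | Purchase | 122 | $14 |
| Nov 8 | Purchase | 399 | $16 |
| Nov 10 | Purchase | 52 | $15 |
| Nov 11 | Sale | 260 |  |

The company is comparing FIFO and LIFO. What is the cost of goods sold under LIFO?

FIFO COGS: 218 @ $12 + 42 @ $14 = $3,204
LIFO COGS: 52 @ $15 + 208 @ $16 = $4,108

COGS = $4,108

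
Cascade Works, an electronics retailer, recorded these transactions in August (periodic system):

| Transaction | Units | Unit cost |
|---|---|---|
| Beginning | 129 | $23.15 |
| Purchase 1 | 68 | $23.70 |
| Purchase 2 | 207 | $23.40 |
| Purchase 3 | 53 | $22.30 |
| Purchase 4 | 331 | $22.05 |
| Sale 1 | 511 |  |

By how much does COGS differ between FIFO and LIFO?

$362.10

FIFO COGS: 129 @ $23.15 + 68 @ $23.70 + 207 @ $23.40 + 53 @ $22.30 + 54 @ $22.05 = $11,814.35
LIFO COGS: 331 @ $22.05 + 53 @ $22.30 + 127 @ $23.40 = $11,452.25
Difference = |$11,814.35 − $11,452.25| = $362.10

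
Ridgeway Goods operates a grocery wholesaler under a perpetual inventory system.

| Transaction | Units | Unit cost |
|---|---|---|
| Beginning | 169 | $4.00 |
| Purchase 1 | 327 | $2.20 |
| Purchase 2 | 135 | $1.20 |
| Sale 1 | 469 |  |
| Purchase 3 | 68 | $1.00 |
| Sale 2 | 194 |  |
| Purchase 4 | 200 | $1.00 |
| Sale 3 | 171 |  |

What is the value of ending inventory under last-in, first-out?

Sale 1 (469) [LIFO — newest first]: 135 @ $1.20 + 327 @ $2.20 + 7 @ $4.00 = $909.40
Sale 2 (194) [LIFO — newest first]: 68 @ $1.00 + 126 @ $4.00 = $572.00
Sale 3 (171) [LIFO — newest first]: 171 @ $1.00 = $171.00
Total COGS = $909.40 + $572.00 + $171.00 = $1,652.40
Ending inventory: 36 @ $4.00 + 29 @ $1.00 = $173.00
Check: goods available $1,825.40 = COGS $1,652.40 + ending $173.00

Ending inventory = $173.00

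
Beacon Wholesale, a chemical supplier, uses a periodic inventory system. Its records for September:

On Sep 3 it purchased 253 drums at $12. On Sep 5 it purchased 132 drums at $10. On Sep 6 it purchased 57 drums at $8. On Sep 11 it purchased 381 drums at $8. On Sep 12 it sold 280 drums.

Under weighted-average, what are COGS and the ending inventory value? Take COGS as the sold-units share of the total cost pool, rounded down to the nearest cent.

Sep 12, sell 280: 280/823 × $7,860.00 → $2,674.11
Ending inventory (cost pool remaining) = $5,185.89

COGS = $2,674.11; ending inventory = $5,185.89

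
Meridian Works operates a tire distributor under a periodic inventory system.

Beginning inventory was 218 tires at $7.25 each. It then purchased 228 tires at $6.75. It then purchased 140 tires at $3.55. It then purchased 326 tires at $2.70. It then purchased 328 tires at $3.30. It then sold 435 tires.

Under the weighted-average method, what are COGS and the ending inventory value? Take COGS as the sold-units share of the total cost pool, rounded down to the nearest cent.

COGS = $1,957.18; ending inventory = $3,621.92

Sale 1, sell 435: 435/1240 × $5,579.10 → $1,957.18
Ending inventory (cost pool remaining) = $3,621.92
Check: goods available $5,579.10 = COGS $1,957.18 + ending $3,621.92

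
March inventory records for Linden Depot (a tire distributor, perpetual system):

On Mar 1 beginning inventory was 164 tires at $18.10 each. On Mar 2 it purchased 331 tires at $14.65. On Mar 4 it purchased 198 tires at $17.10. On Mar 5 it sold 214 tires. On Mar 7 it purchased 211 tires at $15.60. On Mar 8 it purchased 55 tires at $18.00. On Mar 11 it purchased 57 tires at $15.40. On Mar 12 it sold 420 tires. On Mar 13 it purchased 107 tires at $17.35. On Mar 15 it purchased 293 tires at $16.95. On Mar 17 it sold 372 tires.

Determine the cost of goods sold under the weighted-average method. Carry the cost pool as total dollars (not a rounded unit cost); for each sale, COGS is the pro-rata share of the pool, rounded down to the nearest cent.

After Mar 1: 164 on hand, pool $2,968.40 (≈ $18.1000 each)
After Mar 2: 495 on hand, pool $7,817.55 (≈ $15.7930 each)
After Mar 4: 693 on hand, pool $11,203.35 (≈ $16.1665 each)
Mar 5, sell 214: 214/693 × $11,203.35 → $3,459.62
After Mar 7: 690 on hand, pool $11,035.33 (≈ $15.9932 each)
After Mar 8: 745 on hand, pool $12,025.33 (≈ $16.1414 each)
After Mar 11: 802 on hand, pool $12,903.13 (≈ $16.0887 each)
Mar 12, sell 420: 420/802 × $12,903.13 → $6,757.25
After Mar 13: 489 on hand, pool $8,002.33 (≈ $16.3647 each)
After Mar 15: 782 on hand, pool $12,968.68 (≈ $16.5840 each)
Mar 17, sell 372: 372/782 × $12,968.68 → $6,169.24
Total COGS = $3,459.62 + $6,757.25 + $6,169.24 = $16,386.11
Ending inventory (cost pool remaining) = $6,799.44

COGS = $16,386.11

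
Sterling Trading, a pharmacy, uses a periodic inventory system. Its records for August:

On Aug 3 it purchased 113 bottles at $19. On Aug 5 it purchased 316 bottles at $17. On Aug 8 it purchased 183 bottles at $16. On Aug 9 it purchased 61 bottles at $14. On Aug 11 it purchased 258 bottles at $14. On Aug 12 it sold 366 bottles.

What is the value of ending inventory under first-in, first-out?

Aug 12, 366 sold [FIFO — oldest first]: 113 @ $19 + 253 @ $17 = $6,448
Ending inventory: 63 @ $17 + 183 @ $16 + 61 @ $14 + 258 @ $14 = $8,465
Check: goods available $14,913 = COGS $6,448 + ending $8,465

Ending inventory = $8,465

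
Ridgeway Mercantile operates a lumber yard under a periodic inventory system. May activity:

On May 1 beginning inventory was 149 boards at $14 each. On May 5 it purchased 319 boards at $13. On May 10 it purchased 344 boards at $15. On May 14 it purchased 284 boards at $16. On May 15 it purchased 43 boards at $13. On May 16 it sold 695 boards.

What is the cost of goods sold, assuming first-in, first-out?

COGS = $9,638

May 16, 695 sold [FIFO — oldest first]: 149 @ $14 + 319 @ $13 + 227 @ $15 = $9,638
Ending inventory: 117 @ $15 + 284 @ $16 + 43 @ $13 = $6,858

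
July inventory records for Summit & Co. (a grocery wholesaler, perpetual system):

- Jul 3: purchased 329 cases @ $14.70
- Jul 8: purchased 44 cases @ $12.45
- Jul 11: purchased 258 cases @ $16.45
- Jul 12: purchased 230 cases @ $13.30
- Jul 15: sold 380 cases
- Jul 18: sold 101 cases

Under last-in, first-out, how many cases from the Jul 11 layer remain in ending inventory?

7

Jul 15, 380 sold [LIFO — newest first]: 230 @ $13.30 + 150 @ $16.45 = $5,526.50
Jul 18, 101 sold [LIFO — newest first]: 101 @ $16.45 = $1,661.45
Total COGS = $5,526.50 + $1,661.45 = $7,187.95
Ending inventory: 329 @ $14.70 + 44 @ $12.45 + 7 @ $16.45 = $5,499.25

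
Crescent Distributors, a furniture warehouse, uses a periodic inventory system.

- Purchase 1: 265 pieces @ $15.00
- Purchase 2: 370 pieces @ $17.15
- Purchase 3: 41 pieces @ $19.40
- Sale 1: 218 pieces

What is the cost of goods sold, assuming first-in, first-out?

COGS = $3,270.00

Sale 1 (218) [FIFO — oldest first]: 218 @ $15.00 = $3,270.00
Ending inventory: 47 @ $15.00 + 370 @ $17.15 + 41 @ $19.40 = $7,845.90
Check: goods available $11,115.90 = COGS $3,270.00 + ending $7,845.90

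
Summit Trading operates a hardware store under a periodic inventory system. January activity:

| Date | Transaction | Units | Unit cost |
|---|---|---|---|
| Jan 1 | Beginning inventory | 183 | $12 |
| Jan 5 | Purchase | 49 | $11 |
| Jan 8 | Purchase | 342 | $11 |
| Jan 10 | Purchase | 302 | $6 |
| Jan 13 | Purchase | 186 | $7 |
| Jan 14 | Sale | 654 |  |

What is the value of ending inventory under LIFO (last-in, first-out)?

Jan 14, 654 sold [LIFO — newest first]: 186 @ $7 + 302 @ $6 + 166 @ $11 = $4,940
Ending inventory: 183 @ $12 + 49 @ $11 + 176 @ $11 = $4,671
Check: goods available $9,611 = COGS $4,940 + ending $4,671

Ending inventory = $4,671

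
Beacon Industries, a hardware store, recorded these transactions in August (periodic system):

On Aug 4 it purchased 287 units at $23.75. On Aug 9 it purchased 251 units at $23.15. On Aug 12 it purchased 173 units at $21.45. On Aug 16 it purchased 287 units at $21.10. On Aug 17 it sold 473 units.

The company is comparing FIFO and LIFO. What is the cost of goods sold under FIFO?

FIFO COGS: 287 @ $23.75 + 186 @ $23.15 = $11,122.15
LIFO COGS: 287 @ $21.10 + 173 @ $21.45 + 13 @ $23.15 = $10,067.50

COGS = $11,122.15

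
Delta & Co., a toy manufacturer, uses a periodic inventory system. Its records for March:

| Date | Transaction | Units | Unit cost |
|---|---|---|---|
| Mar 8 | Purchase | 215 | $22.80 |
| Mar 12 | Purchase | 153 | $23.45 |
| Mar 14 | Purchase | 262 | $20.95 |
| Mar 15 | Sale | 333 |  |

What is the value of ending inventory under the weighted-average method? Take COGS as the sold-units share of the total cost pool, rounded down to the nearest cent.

Ending inventory = $6,589.99

Mar 15, sell 333: 333/630 × $13,978.75 → $7,388.76
Ending inventory (cost pool remaining) = $6,589.99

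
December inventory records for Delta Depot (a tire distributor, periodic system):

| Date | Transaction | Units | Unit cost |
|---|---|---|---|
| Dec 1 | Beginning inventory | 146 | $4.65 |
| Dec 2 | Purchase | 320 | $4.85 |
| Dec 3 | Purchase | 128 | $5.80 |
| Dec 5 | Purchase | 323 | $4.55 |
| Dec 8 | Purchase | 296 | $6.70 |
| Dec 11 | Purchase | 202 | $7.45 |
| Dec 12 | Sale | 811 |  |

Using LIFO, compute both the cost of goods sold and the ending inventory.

COGS = $4,912.25; ending inventory = $3,018.80

Dec 12, 811 sold [LIFO — newest first]: 202 @ $7.45 + 296 @ $6.70 + 313 @ $4.55 = $4,912.25
Ending inventory: 146 @ $4.65 + 320 @ $4.85 + 128 @ $5.80 + 10 @ $4.55 = $3,018.80
Check: goods available $7,931.05 = COGS $4,912.25 + ending $3,018.80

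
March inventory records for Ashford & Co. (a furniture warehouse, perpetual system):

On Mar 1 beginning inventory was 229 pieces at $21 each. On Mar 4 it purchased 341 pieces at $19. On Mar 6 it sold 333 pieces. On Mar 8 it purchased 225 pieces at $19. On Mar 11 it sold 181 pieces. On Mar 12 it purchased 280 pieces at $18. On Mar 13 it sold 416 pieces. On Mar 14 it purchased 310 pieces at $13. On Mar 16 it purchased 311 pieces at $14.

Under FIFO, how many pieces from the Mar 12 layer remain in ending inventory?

Mar 6, 333 sold [FIFO — oldest first]: 229 @ $21 + 104 @ $19 = $6,785
Mar 11, 181 sold [FIFO — oldest first]: 181 @ $19 = $3,439
Mar 13, 416 sold [FIFO — oldest first]: 56 @ $19 + 225 @ $19 + 135 @ $18 = $7,769
Total COGS = $6,785 + $3,439 + $7,769 = $17,993
Ending inventory: 145 @ $18 + 310 @ $13 + 311 @ $14 = $10,994
Check: goods available $28,987 = COGS $17,993 + ending $10,994

145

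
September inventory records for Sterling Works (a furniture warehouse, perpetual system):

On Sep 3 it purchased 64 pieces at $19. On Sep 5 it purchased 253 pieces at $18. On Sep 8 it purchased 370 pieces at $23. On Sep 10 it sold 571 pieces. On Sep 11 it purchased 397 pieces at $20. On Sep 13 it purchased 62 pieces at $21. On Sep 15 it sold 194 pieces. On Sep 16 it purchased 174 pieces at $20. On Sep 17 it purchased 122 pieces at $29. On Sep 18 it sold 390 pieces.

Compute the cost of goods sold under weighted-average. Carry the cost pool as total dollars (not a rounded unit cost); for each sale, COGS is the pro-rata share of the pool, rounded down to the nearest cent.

COGS = $24,291.49

After Sep 3: 64 on hand, pool $1,216.00 (≈ $19.0000 each)
After Sep 5: 317 on hand, pool $5,770.00 (≈ $18.2019 each)
After Sep 8: 687 on hand, pool $14,280.00 (≈ $20.7860 each)
Sep 10, sell 571: 571/687 × $14,280.00 → $11,868.82
After Sep 11: 513 on hand, pool $10,351.18 (≈ $20.1777 each)
After Sep 13: 575 on hand, pool $11,653.18 (≈ $20.2664 each)
Sep 15, sell 194: 194/575 × $11,653.18 → $3,931.68
After Sep 16: 555 on hand, pool $11,201.50 (≈ $20.1829 each)
After Sep 17: 677 on hand, pool $14,739.50 (≈ $21.7718 each)
Sep 18, sell 390: 390/677 × $14,739.50 → $8,490.99
Total COGS = $11,868.82 + $3,931.68 + $8,490.99 = $24,291.49
Ending inventory (cost pool remaining) = $6,248.51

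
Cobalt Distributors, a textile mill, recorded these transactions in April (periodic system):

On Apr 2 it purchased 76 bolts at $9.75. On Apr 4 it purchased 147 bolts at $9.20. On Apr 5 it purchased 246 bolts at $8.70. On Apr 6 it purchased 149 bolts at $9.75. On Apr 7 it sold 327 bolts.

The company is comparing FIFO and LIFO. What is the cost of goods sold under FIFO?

COGS = $2,998.20

FIFO COGS: 76 @ $9.75 + 147 @ $9.20 + 104 @ $8.70 = $2,998.20
LIFO COGS: 149 @ $9.75 + 178 @ $8.70 = $3,001.35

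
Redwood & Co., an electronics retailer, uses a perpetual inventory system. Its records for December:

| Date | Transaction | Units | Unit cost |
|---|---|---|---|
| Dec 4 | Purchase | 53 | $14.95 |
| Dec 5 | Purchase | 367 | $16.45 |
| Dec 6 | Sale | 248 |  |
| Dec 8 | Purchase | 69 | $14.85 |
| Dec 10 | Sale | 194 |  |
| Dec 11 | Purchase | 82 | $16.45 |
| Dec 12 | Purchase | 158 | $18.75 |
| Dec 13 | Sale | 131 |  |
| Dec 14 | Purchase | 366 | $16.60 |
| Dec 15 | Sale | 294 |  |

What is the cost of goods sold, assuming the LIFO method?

Dec 6, 248 sold [LIFO — newest first]: 248 @ $16.45 = $4,079.60
Dec 10, 194 sold [LIFO — newest first]: 69 @ $14.85 + 119 @ $16.45 + 6 @ $14.95 = $3,071.90
Dec 13, 131 sold [LIFO — newest first]: 131 @ $18.75 = $2,456.25
Dec 15, 294 sold [LIFO — newest first]: 294 @ $16.60 = $4,880.40
Total COGS = $4,079.60 + $3,071.90 + $2,456.25 + $4,880.40 = $14,488.15
Ending inventory: 47 @ $14.95 + 82 @ $16.45 + 27 @ $18.75 + 72 @ $16.60 = $3,753.00

COGS = $14,488.15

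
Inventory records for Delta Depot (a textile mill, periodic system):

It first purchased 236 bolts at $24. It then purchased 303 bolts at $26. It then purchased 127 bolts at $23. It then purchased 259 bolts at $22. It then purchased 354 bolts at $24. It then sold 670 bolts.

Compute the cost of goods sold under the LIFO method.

COGS = $15,505

Sale 1 (670) [LIFO — newest first]: 354 @ $24 + 259 @ $22 + 57 @ $23 = $15,505
Ending inventory: 236 @ $24 + 303 @ $26 + 70 @ $23 = $15,152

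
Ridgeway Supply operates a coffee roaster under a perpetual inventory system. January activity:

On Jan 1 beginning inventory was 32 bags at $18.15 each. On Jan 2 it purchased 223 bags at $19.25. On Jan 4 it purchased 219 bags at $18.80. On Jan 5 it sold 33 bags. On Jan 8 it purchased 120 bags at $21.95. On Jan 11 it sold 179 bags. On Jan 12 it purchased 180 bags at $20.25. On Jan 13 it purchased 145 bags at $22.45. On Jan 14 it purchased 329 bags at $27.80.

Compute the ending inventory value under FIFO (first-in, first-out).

Jan 5, 33 sold [FIFO — oldest first]: 32 @ $18.15 + 1 @ $19.25 = $600.05
Jan 11, 179 sold [FIFO — oldest first]: 179 @ $19.25 = $3,445.75
Total COGS = $600.05 + $3,445.75 = $4,045.80
Ending inventory: 43 @ $19.25 + 219 @ $18.80 + 120 @ $21.95 + 180 @ $20.25 + 145 @ $22.45 + 329 @ $27.80 = $23,625.40

Ending inventory = $23,625.40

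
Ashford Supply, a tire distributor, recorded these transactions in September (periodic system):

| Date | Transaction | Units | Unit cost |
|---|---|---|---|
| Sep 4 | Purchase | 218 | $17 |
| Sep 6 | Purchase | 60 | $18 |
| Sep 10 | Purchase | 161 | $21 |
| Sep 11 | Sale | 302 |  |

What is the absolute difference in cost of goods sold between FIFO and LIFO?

$548

FIFO COGS: 218 @ $17 + 60 @ $18 + 24 @ $21 = $5,290
LIFO COGS: 161 @ $21 + 60 @ $18 + 81 @ $17 = $5,838
Difference = |$5,290 − $5,838| = $548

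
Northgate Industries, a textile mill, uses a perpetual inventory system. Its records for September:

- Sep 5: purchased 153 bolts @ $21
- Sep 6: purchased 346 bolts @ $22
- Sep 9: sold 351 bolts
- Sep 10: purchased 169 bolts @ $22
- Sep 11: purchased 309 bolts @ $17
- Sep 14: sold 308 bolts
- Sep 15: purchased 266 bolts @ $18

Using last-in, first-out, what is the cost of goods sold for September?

COGS = $12,953

Sep 9, 351 sold [LIFO — newest first]: 346 @ $22 + 5 @ $21 = $7,717
Sep 14, 308 sold [LIFO — newest first]: 308 @ $17 = $5,236
Total COGS = $7,717 + $5,236 = $12,953
Ending inventory: 148 @ $21 + 169 @ $22 + 1 @ $17 + 266 @ $18 = $11,631
Check: goods available $24,584 = COGS $12,953 + ending $11,631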